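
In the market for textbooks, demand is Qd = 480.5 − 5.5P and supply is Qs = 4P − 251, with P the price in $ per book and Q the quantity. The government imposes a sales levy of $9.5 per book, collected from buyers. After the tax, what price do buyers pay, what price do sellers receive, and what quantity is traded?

Without the tax, 480.5 − 5.5P = 4P − 251 gives 9.5P = 731.5, so P* = $77 and Q* = 57.
With the tax collected from buyers, demand (in seller-price terms) shifts: Qd = 480.5 − 5.5(P + 9.5).
New equilibrium: buyers pay $81, sellers receive $71.5, Q = 35. (Wedge: Pb − Ps = 9.5.)
The less price-elastic side of the market bears the larger share of a per-unit tax.

Buyers pay $81; sellers receive $71.5; quantity = 35.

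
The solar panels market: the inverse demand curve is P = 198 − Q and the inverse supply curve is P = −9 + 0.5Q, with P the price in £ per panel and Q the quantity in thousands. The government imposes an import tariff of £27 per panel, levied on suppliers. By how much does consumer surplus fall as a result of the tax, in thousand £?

Inverting to Q(P) form: Qd = 198 − P; Qs = 2P + 18.
Without the tax, 198 − P = 2P + 18 gives 3P = 180, so P* = £60 and Q* = 138.
With the tax collected from suppliers, supply shifts: Qs = 2(P − 27) + 18.
New equilibrium: consumers pay £78, suppliers receive £51, Q = 120. (Wedge: Pb − Ps = 27.)
ΔCS is the trapezoid between Q = 120 and Q = 138 of height £18: ½ · (138 + 120) · 18 = £2322.

Consumer surplus falls by £2322 thousand.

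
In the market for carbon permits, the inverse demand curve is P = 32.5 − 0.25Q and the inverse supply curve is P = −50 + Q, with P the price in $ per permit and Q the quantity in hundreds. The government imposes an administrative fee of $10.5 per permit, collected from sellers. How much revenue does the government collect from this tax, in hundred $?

Rewrite in direct form: Qd = 130 − 4P and Qs = P + 50.
Without the tax, 130 − 4P = P + 50 gives 5P = 80, so P* = $16 and Q* = 66.
With the tax collected from sellers, supply shifts: Qs = (P − 10.5) + 50.
New equilibrium: consumers pay $18.1, sellers receive $7.6, Q = 57.6. (Wedge: Pb − Ps = 10.5.)
Revenue = t · Q = 10.5 · 57.6 = $604.8.

Tax revenue = $604.8 hundred.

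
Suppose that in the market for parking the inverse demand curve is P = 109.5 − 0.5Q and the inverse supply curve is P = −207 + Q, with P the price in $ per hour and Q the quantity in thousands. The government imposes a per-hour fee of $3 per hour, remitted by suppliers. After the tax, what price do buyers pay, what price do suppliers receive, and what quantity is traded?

Inverting to Q(P) form: Qd = 219 − 2P; Qs = P + 207.
Before the tax: set 219 − 2P = P + 207 → P* = $4, Q* = 211.
With the tax collected from suppliers, supply shifts: Qs = (P − 3) + 207.
New equilibrium: buyers pay $5, suppliers receive $2, Q = 209. (Wedge: Pb − Ps = 3.)

Buyers pay $5; suppliers receive $2; quantity = 209.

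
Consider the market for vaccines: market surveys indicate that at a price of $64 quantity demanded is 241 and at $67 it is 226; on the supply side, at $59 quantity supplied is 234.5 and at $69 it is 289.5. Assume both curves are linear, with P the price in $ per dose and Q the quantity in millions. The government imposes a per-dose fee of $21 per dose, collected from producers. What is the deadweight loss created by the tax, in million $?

Deadweight loss = $577.5 million.

Demand slope: (226 − 241)/(67 − 64) = -5, so Qd = 561 − 5P.
Supply slope: (289.5 − 234.5)/(69 − 59) = 5.5, so Qs = 5.5P − 90.
Before the tax: set 561 − 5P = 5.5P − 90 → P* = $62, Q* = 251.
With the tax collected from producers, supply shifts: Qs = 5.5(P − 21) − 90.
New equilibrium: buyers pay $73, producers receive $52, Q = 196. (Wedge: Pb − Ps = 21.)
Quantity falls by |ΔQ| = |251 − 196| = 55.
DWL = ½ · t · |ΔQ| = ½ · 21 · 55 = $577.5.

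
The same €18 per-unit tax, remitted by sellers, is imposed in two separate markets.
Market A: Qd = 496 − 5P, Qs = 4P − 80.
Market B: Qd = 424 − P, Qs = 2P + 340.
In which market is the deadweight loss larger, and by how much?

Market A, by €252.

Market A: pre-tax P* = €64, Q* = 176; post-tax Q = 136; deadweight loss = €360.
Market B: pre-tax P* = €28, Q* = 396; post-tax Q = 384; deadweight loss = €108.
Difference: €360 vs €108 → market A is larger by €252.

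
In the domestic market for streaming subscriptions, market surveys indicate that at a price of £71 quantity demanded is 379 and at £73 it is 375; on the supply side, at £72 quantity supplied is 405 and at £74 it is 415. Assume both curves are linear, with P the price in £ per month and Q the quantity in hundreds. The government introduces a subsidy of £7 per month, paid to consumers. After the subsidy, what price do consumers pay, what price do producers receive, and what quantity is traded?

Consumers pay £63; producers receive £70; quantity = 395.

Demand slope: (375 − 379)/(73 − 71) = -2, so Qd = 521 − 2P.
Supply slope: (415 − 405)/(74 − 72) = 5, so Qs = 5P + 45.
Without the subsidy, 521 − 2P = 5P + 45 gives 7P = 476, so P* = £68 and Q* = 385.
With a per-unit subsidy paid to consumers, each effectively pays P − 7, so demand becomes Qd = 521 − 2(P − 7).
Solving gives Q = 395 with consumers paying £63 and producers receiving £70 (the £7 wedge).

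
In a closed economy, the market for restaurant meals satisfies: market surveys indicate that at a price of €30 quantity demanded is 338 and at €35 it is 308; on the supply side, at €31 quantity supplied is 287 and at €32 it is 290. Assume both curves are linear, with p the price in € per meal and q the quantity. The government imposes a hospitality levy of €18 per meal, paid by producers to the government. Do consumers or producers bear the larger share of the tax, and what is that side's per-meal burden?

Demand slope: (308 − 338)/(35 − 30) = -6, so qd = 518 − 6p.
Supply slope: (290 − 287)/(32 − 31) = 3, so qs = 3p + 194.
Before the tax: set 518 − 6p = 3p + 194 → p* = €36, q* = 302.
With the tax collected from producers, supply shifts: qs = 3(p − 18) + 194.
Solving gives q = 266 with consumers paying €42 and producers receiving €24 (the €18 wedge).
Per-meal burden: consumers €6, producers €12.
Producers take the larger share because supply is less price-elastic here (demand slope 6 vs supply slope 3).

Producers bear the larger share: €12 per meal.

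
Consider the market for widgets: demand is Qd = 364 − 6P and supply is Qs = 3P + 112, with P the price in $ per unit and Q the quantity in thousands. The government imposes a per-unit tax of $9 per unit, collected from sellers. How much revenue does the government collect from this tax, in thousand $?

Tax revenue = $1602 thousand.

Without the tax, 364 − 6P = 3P + 112 gives 9P = 252, so P* = $28 and Q* = 196.
With the tax collected from sellers, supply shifts: Qs = 3(P − 9) + 112.
Solving gives Q = 178 with consumers paying $31 and sellers receiving $22 (the $9 wedge).
Revenue = t · Q = 9 · 178 = $1602.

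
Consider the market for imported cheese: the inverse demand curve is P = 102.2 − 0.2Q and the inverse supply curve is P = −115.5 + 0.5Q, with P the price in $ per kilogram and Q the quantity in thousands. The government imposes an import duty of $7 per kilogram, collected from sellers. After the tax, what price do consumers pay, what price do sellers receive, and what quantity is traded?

Consumers pay $42; sellers receive $35; quantity = 301.

Rewrite in direct form: Qd = 511 − 5P and Qs = 2P + 231.
Before the tax: set 511 − 5P = 2P + 231 → P* = $40, Q* = 311.
With the tax collected from sellers, supply shifts: Qs = 2(P − 7) + 231.
New equilibrium: consumers pay $42, sellers receive $35, Q = 301. (Wedge: Pb − Ps = 7.)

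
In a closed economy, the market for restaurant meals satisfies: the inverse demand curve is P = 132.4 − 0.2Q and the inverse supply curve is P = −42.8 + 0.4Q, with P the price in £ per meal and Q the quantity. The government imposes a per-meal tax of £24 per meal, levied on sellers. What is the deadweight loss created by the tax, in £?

Deadweight loss = £480.

Rewrite in direct form: Qd = 662 − 5P and Qs = 2.5P + 107.
Before the tax: set 662 − 5P = 2.5P + 107 → P* = £74, Q* = 292.
With the tax collected from sellers, supply shifts: Qs = 2.5(P − 24) + 107.
Solving gives Q = 252 with consumers paying £82 and sellers receiving £58 (the £24 wedge).
Quantity falls by |ΔQ| = |292 − 252| = 40.
DWL = ½ · t · |ΔQ| = ½ · 24 · 40 = £480.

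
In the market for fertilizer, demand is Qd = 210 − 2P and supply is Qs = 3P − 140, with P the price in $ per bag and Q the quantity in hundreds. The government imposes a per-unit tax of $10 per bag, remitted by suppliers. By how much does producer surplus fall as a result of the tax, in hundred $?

Without the tax, 210 − 2P = 3P − 140 gives 5P = 350, so P* = $70 and Q* = 70.
With the tax collected from suppliers, supply shifts: Qs = 3(P − 10) − 140.
New equilibrium: consumers pay $76, suppliers receive $66, Q = 58. (Wedge: Pb − Ps = 10.)
ΔPS is the trapezoid between Q = 58 and Q = 70 of height $4: ½ · (70 + 58) · 4 = $256.

Producer surplus falls by $256 hundred.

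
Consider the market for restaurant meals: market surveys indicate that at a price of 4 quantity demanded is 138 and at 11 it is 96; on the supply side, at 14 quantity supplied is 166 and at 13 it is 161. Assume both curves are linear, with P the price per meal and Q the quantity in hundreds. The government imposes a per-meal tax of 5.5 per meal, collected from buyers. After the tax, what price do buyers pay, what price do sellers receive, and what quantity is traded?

Demand slope: (96 − 138)/(11 − 4) = -6, so Qd = 162 − 6P.
Supply slope: (161 − 166)/(13 − 14) = 5, so Qs = 5P + 96.
Without the tax, 162 − 6P = 5P + 96 gives 11P = 66, so P* = 6 and Q* = 126.
With the tax collected from buyers, demand (in seller-price terms) shifts: Qd = 162 − 6(P + 5.5).
Solving gives Q = 111 with buyers paying 8.5 and sellers receiving 3 (the 5.5 wedge).
The less price-elastic side of the market bears the larger share of a per-unit tax.

Buyers pay 8.5; sellers receive 3; quantity = 111.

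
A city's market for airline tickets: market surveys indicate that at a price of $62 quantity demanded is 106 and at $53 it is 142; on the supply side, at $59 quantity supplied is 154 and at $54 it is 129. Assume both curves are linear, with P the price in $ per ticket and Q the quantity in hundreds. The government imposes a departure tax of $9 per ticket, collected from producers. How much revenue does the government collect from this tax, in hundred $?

Tax revenue = $1026 hundred.

Demand slope: (142 − 106)/(53 − 62) = -4, so Qd = 354 − 4P.
Supply slope: (129 − 154)/(54 − 59) = 5, so Qs = 5P − 141.
Before the tax: set 354 − 4P = 5P − 141 → P* = $55, Q* = 134.
With the tax collected from producers, supply shifts: Qs = 5(P − 9) − 141.
Solving gives Q = 114 with consumers paying $60 and producers receiving $51 (the $9 wedge).
Revenue = t · Q = 9 · 114 = $1026.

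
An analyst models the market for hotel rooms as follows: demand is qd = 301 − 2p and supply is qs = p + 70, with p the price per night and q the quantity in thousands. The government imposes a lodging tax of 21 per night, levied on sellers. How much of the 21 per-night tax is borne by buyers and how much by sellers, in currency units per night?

Buyers bear 7 per night; sellers bear 14 per night.

Before the tax: set 301 − 2p = p + 70 → p* = 77, q* = 147.
With the tax collected from sellers, supply shifts: qs = (p − 21) + 70.
New equilibrium: buyers pay 84, sellers receive 63, q = 133. (Wedge: pb − ps = 21.)
Burden on buyers: 7; on sellers: 14. (They sum to 21.)
The less price-elastic side of the market bears the larger share of a per-unit tax.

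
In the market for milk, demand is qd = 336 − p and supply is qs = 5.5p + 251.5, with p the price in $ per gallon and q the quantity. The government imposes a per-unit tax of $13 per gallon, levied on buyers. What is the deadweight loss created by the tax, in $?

Deadweight loss = $71.5.

Without the tax, 336 − p = 5.5p + 251.5 gives 6.5p = 84.5, so p* = $13 and q* = 323.
With the tax collected from buyers, demand (in seller-price terms) shifts: qd = 336 − (p + 13).
Solving gives q = 312 with buyers paying $24 and producers receiving $11 (the $13 wedge).
Quantity falls by |ΔQ| = |323 − 312| = 11.
DWL = ½ · t · |ΔQ| = ½ · 13 · 11 = $71.5.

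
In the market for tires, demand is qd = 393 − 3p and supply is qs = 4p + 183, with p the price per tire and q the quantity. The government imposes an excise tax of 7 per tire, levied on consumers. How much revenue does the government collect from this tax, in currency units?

Tax revenue = 2037.

Before the tax: set 393 − 3p = 4p + 183 → p* = 30, q* = 303.
With the tax collected from consumers, demand (in seller-price terms) shifts: qd = 393 − 3(p + 7).
Solving gives q = 291 with consumers paying 34 and suppliers receiving 27 (the 7 wedge).
Revenue = t · Q = 7 · 291 = 2037.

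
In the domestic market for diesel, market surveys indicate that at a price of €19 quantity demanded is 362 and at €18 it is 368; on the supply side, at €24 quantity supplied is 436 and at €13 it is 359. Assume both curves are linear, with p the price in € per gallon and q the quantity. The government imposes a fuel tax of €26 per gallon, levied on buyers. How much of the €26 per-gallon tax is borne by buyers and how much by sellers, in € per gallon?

Demand slope: (368 − 362)/(18 − 19) = -6, so qd = 476 − 6p.
Supply slope: (359 − 436)/(13 − 24) = 7, so qs = 7p + 268.
Before the tax: set 476 − 6p = 7p + 268 → p* = €16, q* = 380.
With the tax collected from buyers, demand (in seller-price terms) shifts: qd = 476 − 6(p + 26).
Solving gives q = 296 with buyers paying €30 and sellers receiving €4 (the €26 wedge).
Burden on buyers: €14; on sellers: €12. (They sum to €26.)

Buyers bear €14 per gallon; sellers bear €12 per gallon.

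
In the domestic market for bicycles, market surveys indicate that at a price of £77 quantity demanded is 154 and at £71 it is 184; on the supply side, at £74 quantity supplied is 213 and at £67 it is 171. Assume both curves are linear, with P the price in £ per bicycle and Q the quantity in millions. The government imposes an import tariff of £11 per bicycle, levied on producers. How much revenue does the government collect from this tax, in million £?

Tax revenue = £1749 million.

Demand slope: (184 − 154)/(71 − 77) = -5, so Qd = 539 − 5P.
Supply slope: (171 − 213)/(67 − 74) = 6, so Qs = 6P − 231.
Without the tax, 539 − 5P = 6P − 231 gives 11P = 770, so P* = £70 and Q* = 189.
With the tax collected from producers, supply shifts: Qs = 6(P − 11) − 231.
Solving gives Q = 159 with consumers paying £76 and producers receiving £65 (the £11 wedge).
Revenue = t · Q = 11 · 159 = £1749.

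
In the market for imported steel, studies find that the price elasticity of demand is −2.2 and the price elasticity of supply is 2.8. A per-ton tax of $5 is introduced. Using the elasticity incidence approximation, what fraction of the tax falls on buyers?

Buyers' share ≈ 0.56.

Incidence ratio: buyers' share ≈ εs / (εs + |εd|) = 2.8 / (2.8 + 2.2) = 0.56.
Supply is the more elastic side, so buyers bear the larger share.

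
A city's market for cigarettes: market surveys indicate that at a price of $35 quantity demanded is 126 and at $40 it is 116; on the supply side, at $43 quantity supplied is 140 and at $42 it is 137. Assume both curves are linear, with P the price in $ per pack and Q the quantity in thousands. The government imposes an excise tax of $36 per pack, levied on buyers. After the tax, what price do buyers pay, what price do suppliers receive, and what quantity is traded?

Demand slope: (116 − 126)/(40 − 35) = -2, so Qd = 196 − 2P.
Supply slope: (137 − 140)/(42 − 43) = 3, so Qs = 3P + 11.
Before the tax: set 196 − 2P = 3P + 11 → P* = $37, Q* = 122.
With the tax collected from buyers, demand (in seller-price terms) shifts: Qd = 196 − 2(P + 36).
New equilibrium: buyers pay $58.6, suppliers receive $22.6, Q = 78.8. (Wedge: Pb − Ps = 36.)

Buyers pay $58.6; suppliers receive $22.6; quantity = 78.8.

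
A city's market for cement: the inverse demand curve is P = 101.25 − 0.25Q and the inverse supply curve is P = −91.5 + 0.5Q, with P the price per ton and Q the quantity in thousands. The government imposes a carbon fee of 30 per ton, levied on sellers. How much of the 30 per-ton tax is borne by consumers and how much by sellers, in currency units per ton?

Inverting to Q(P) form: Qd = 405 − 4P; Qs = 2P + 183.
Before the tax: set 405 − 4P = 2P + 183 → P* = 37, Q* = 257.
With the tax collected from sellers, supply shifts: Qs = 2(P − 30) + 183.
New equilibrium: consumers pay 47, sellers receive 17, Q = 217. (Wedge: Pb − Ps = 30.)
Burden on consumers: 10; on sellers: 20. (They sum to 30.)
The less price-elastic side of the market bears the larger share of a per-unit tax.

Consumers bear 10 per ton; sellers bear 20 per ton.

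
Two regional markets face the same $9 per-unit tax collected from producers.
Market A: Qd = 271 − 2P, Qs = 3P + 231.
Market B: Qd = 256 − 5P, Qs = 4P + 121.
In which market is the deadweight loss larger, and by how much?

Market B, by $41.4.

Market A: pre-tax P* = $8, Q* = 255; post-tax Q = 244.2; deadweight loss = $48.6.
Market B: pre-tax P* = $15, Q* = 181; post-tax Q = 161; deadweight loss = $90.
Difference: $48.6 vs $90 → market B is larger by $41.4.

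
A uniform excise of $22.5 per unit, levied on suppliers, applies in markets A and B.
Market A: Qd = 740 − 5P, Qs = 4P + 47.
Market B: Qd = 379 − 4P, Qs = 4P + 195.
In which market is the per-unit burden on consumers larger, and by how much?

Market B, by $1.25.

Market A: pre-tax P* = $77, Q* = 355; post-tax Q = 305; per-unit burden on consumers = $10.
Market B: pre-tax P* = $23, Q* = 287; post-tax Q = 242; per-unit burden on consumers = $11.25.
Difference: $10 vs $11.25 → market B is larger by $1.25.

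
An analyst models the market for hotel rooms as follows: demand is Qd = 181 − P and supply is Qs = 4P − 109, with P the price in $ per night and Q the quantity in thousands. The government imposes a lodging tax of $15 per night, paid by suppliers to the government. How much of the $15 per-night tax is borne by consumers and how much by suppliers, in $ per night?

Consumers bear $12 per night; suppliers bear $3 per night.

Before the tax: set 181 − P = 4P − 109 → P* = $58, Q* = 123.
With the tax collected from suppliers, supply shifts: Qs = 4(P − 15) − 109.
Solving gives Q = 111 with consumers paying $70 and suppliers receiving $55 (the $15 wedge).
Burden on consumers: $12; on suppliers: $3. (They sum to $15.)
The less price-elastic side of the market bears the larger share of a per-unit tax.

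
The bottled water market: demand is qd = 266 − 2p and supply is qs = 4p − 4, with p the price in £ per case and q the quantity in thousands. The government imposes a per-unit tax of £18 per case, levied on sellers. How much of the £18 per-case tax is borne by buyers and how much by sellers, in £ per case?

Before the tax: set 266 − 2p = 4p − 4 → p* = £45, q* = 176.
With the tax collected from sellers, supply shifts: qs = 4(p − 18) − 4.
Solving gives q = 152 with buyers paying £57 and sellers receiving £39 (the £18 wedge).
Burden on buyers: £12; on sellers: £6. (They sum to £18.)
The less price-elastic side of the market bears the larger share of a per-unit tax.

Buyers bear £12 per case; sellers bear £6 per case.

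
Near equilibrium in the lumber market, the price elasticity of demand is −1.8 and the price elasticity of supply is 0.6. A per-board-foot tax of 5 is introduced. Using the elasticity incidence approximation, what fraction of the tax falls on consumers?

Incidence ratio: consumers' share ≈ εs / (εs + |εd|) = 0.6 / (0.6 + 1.8) = 0.25.
Supply is the less elastic side, so consumers bear the smaller share.

Consumers' share ≈ 0.25.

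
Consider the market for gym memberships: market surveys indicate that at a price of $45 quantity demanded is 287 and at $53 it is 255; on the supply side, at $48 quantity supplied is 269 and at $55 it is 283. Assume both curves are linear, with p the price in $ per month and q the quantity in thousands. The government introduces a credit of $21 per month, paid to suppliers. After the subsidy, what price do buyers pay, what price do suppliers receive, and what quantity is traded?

Demand slope: (255 − 287)/(53 − 45) = -4, so qd = 467 − 4p.
Supply slope: (283 − 269)/(55 − 48) = 2, so qs = 2p + 173.
Without the subsidy, 467 − 4p = 2p + 173 gives 6p = 294, so p* = $49 and q* = 271.
With a per-unit subsidy paid to suppliers, each receives p + 21 per unit sold, so supply becomes qs = 2(p + 21) + 173.
New equilibrium: buyers pay $42, suppliers receive $63, q = 299. (Wedge: pb − ps = −21.)

Buyers pay $42; suppliers receive $63; quantity = 299.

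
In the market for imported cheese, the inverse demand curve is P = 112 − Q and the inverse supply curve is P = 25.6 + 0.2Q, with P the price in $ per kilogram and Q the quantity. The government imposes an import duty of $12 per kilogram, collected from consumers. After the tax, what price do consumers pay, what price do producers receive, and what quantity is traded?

Consumers pay $50; producers receive $38; quantity = 62.

Rewrite in direct form: Qd = 112 − P and Qs = 5P − 128.
Before the tax: set 112 − P = 5P − 128 → P* = $40, Q* = 72.
With the tax collected from consumers, demand (in seller-price terms) shifts: Qd = 112 − (P + 12).
Solving gives Q = 62 with consumers paying $50 and producers receiving $38 (the $12 wedge).
The less price-elastic side of the market bears the larger share of a per-unit tax.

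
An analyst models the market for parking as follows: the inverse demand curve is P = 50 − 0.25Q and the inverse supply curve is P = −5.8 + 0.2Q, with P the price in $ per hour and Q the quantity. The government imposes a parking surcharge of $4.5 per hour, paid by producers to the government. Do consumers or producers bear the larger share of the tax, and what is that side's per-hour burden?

Inverting to Q(P) form: Qd = 200 − 4P; Qs = 5P + 29.
Without the tax, 200 − 4P = 5P + 29 gives 9P = 171, so P* = $19 and Q* = 124.
With the tax collected from producers, supply shifts: Qs = 5(P − 4.5) + 29.
New equilibrium: consumers pay $21.5, producers receive $17, Q = 114. (Wedge: Pb − Ps = 4.5.)
Per-hour burden: consumers $2.5, producers $2.
Consumers take the larger share because demand is less price-elastic here (demand slope 4 vs supply slope 5).

Consumers bear the larger share: $2.5 per hour.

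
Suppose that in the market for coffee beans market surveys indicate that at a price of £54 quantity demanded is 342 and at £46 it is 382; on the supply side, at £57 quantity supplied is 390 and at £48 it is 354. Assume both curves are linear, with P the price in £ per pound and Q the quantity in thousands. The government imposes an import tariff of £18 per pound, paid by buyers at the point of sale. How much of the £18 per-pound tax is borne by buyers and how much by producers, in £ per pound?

Demand slope: (382 − 342)/(46 − 54) = -5, so Qd = 612 − 5P.
Supply slope: (354 − 390)/(48 − 57) = 4, so Qs = 4P + 162.
Before the tax: set 612 − 5P = 4P + 162 → P* = £50, Q* = 362.
With the tax collected from buyers, demand (in seller-price terms) shifts: Qd = 612 − 5(P + 18).
New equilibrium: buyers pay £58, producers receive £40, Q = 322. (Wedge: Pb − Ps = 18.)
Burden on buyers: £8; on producers: £10. (They sum to £18.)
The less price-elastic side of the market bears the larger share of a per-unit tax.

Buyers bear £8 per pound; producers bear £10 per pound.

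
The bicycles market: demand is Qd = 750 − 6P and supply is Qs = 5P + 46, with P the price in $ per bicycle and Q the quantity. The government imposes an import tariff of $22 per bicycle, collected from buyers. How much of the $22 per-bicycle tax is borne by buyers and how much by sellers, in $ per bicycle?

Buyers bear $10 per bicycle; sellers bear $12 per bicycle.

Before the tax: set 750 − 6P = 5P + 46 → P* = $64, Q* = 366.
With the tax collected from buyers, demand (in seller-price terms) shifts: Qd = 750 − 6(P + 22).
New equilibrium: buyers pay $74, sellers receive $52, Q = 306. (Wedge: Pb − Ps = 22.)
Burden on buyers: $10; on sellers: $12. (They sum to $22.)
The less price-elastic side of the market bears the larger share of a per-unit tax.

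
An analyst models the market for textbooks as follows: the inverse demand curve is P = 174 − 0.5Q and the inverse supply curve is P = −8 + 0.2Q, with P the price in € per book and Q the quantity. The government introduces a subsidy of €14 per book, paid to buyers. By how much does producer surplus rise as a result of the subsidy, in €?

Rewrite in direct form: Qd = 348 − 2P and Qs = 5P + 40.
Without the subsidy, 348 − 2P = 5P + 40 gives 7P = 308, so P* = €44 and Q* = 260.
With a per-unit subsidy paid to buyers, each effectively pays P − 14, so demand becomes Qd = 348 − 2(P − 14).
Solving gives Q = 280 with buyers paying €34 and suppliers receiving €48 (the €14 wedge).
ΔPS is the trapezoid between Q = 280 and Q = 260 of height €4: ½ · (260 + 280) · 4 = €1080.

Producer surplus rises by €1080.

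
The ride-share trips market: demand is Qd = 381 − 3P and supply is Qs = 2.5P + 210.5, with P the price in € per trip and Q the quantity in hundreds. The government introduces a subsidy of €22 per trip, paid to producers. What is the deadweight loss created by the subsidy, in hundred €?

Deadweight loss = €330 hundred.

Without the subsidy, 381 − 3P = 2.5P + 210.5 gives 5.5P = 170.5, so P* = €31 and Q* = 288.
With a per-unit subsidy paid to producers, each receives P + 22 per unit sold, so supply becomes Qs = 2.5(P + 22) + 210.5.
New equilibrium: buyers pay €21, producers receive €43, Q = 318. (Wedge: Pb − Ps = −22.)
Quantity rises by |ΔQ| = |288 − 318| = 30.
DWL = ½ · t · |ΔQ| = ½ · 22 · 30 = €330.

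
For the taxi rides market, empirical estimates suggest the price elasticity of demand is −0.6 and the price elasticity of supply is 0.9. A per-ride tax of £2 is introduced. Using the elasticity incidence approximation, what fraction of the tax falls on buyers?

Incidence ratio: buyers' share ≈ εs / (εs + |εd|) = 0.9 / (0.9 + 0.6) = 0.6.
Supply is the more elastic side, so buyers bear the larger share.

Buyers' share ≈ 0.6.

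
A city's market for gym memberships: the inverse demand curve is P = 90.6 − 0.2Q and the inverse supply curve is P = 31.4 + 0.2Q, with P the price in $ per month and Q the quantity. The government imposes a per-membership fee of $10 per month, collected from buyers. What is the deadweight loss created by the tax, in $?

Inverting to Q(P) form: Qd = 453 − 5P; Qs = 5P − 157.
Without the tax, 453 − 5P = 5P − 157 gives 10P = 610, so P* = $61 and Q* = 148.
With the tax collected from buyers, demand (in seller-price terms) shifts: Qd = 453 − 5(P + 10).
New equilibrium: buyers pay $66, producers receive $56, Q = 123. (Wedge: Pb − Ps = 10.)
Quantity falls by |ΔQ| = |148 − 123| = 25.
DWL = ½ · t · |ΔQ| = ½ · 10 · 25 = $125.

Deadweight loss = $125.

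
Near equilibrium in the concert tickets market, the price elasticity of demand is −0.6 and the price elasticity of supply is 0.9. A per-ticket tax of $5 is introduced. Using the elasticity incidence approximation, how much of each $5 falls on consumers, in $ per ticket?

Consumers bear ≈ $3 per ticket.

Incidence ratio: consumers' share ≈ εs / (εs + |εd|) = 0.9 / (0.9 + 0.6) = 0.6.
So consumers bear ≈ 0.6 × $5 = $3; suppliers bear $2.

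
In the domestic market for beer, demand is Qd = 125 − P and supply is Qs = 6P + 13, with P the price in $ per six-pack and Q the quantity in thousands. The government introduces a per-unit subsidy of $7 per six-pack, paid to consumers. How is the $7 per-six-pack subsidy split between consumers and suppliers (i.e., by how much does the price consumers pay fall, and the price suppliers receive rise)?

Before the subsidy: set 125 − P = 6P + 13 → P* = $16, Q* = 109.
With a per-unit subsidy paid to consumers, each effectively pays P − 7, so demand becomes Qd = 125 − (P − 7).
Solving gives Q = 115 with consumers paying $10 and suppliers receiving $17 (the $7 wedge).
Gain to consumers: $6; to suppliers: $1. (They sum to $7.)

Consumers gain $6 per six-pack; suppliers gain $1 per six-pack.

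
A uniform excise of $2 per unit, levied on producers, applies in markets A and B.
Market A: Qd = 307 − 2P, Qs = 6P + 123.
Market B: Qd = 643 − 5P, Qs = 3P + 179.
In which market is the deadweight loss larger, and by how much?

Market B, by $0.75.

Market A: pre-tax P* = $23, Q* = 261; post-tax Q = 258; deadweight loss = $3.
Market B: pre-tax P* = $58, Q* = 353; post-tax Q = 349.25; deadweight loss = $3.75.
Difference: $3 vs $3.75 → market B is larger by $0.75.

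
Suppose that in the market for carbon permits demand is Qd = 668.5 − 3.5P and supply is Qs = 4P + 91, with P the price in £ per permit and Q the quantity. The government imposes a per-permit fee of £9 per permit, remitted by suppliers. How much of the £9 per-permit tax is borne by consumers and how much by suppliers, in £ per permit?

Consumers bear £4.8 per permit; suppliers bear £4.2 per permit.

Without the tax, 668.5 − 3.5P = 4P + 91 gives 7.5P = 577.5, so P* = £77 and Q* = 399.
With the tax collected from suppliers, supply shifts: Qs = 4(P − 9) + 91.
New equilibrium: consumers pay £81.8, suppliers receive £72.8, Q = 382.2. (Wedge: Pb − Ps = 9.)
Burden on consumers: £4.8; on suppliers: £4.2. (They sum to £9.)
The less price-elastic side of the market bears the larger share of a per-unit tax.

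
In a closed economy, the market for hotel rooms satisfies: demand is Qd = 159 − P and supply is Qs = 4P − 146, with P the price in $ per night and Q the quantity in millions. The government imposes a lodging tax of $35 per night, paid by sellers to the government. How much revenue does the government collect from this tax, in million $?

Before the tax: set 159 − P = 4P − 146 → P* = $61, Q* = 98.
With the tax collected from sellers, supply shifts: Qs = 4(P − 35) − 146.
New equilibrium: buyers pay $89, sellers receive $54, Q = 70. (Wedge: Pb − Ps = 35.)
Revenue = t · Q = 35 · 70 = $2450.

Tax revenue = $2450 million.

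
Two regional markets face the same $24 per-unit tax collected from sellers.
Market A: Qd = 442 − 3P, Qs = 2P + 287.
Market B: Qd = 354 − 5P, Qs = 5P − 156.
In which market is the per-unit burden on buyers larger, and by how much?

Market A: pre-tax P* = $31, Q* = 349; post-tax Q = 320.2; per-unit burden on buyers = $9.6.
Market B: pre-tax P* = $51, Q* = 99; post-tax Q = 39; per-unit burden on buyers = $12.
Difference: $9.6 vs $12 → market B is larger by $2.4.

Market B, by $2.4.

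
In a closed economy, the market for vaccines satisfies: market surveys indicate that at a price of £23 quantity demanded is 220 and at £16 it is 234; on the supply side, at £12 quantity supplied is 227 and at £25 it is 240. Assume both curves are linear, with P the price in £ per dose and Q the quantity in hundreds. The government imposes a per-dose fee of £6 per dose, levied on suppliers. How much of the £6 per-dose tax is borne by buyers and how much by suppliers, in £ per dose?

Buyers bear £2 per dose; suppliers bear £4 per dose.

Demand slope: (234 − 220)/(16 − 23) = -2, so Qd = 266 − 2P.
Supply slope: (240 − 227)/(25 − 12) = 1, so Qs = P + 215.
Without the tax, 266 − 2P = P + 215 gives 3P = 51, so P* = £17 and Q* = 232.
With the tax collected from suppliers, supply shifts: Qs = (P − 6) + 215.
Solving gives Q = 228 with buyers paying £19 and suppliers receiving £13 (the £6 wedge).
Burden on buyers: £2; on suppliers: £4. (They sum to £6.)
The less price-elastic side of the market bears the larger share of a per-unit tax.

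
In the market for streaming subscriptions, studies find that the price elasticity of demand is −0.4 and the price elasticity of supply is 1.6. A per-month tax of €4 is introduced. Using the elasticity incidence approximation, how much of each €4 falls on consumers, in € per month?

Incidence ratio: consumers' share ≈ εs / (εs + |εd|) = 1.6 / (1.6 + 0.4) = 0.8.
So consumers bear ≈ 0.8 × €4 = €3.2; sellers bear €0.8.

Consumers bear ≈ €3.2 per month.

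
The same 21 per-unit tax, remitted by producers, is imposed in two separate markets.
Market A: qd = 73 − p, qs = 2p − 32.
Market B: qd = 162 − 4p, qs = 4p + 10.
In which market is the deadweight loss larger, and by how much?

Market B, by 294.

Market A: pre-tax p* = 35, q* = 38; post-tax q = 24; deadweight loss = 147.
Market B: pre-tax p* = 19, q* = 86; post-tax q = 44; deadweight loss = 441.
Difference: 147 vs 441 → market B is larger by 294.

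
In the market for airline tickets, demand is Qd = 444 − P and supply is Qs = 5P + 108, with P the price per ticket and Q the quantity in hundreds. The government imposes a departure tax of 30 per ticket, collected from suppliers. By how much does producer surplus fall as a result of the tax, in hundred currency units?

Producer surplus falls by 1877.5 hundred.

Without the tax, 444 − P = 5P + 108 gives 6P = 336, so P* = 56 and Q* = 388.
With the tax collected from suppliers, supply shifts: Qs = 5(P − 30) + 108.
Solving gives Q = 363 with buyers paying 81 and suppliers receiving 51 (the 30 wedge).
ΔPS is the trapezoid between Q = 363 and Q = 388 of height 5: ½ · (388 + 363) · 5 = 1877.5.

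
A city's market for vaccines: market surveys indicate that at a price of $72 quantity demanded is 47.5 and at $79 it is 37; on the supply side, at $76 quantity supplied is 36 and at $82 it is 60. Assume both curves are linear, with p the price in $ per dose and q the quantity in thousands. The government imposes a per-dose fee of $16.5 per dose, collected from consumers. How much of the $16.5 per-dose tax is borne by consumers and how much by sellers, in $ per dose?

Consumers bear $12 per dose; sellers bear $4.5 per dose.

Demand slope: (37 − 47.5)/(79 − 72) = -1.5, so qd = 155.5 − 1.5p.
Supply slope: (60 − 36)/(82 − 76) = 4, so qs = 4p − 268.
Without the tax, 155.5 − 1.5p = 4p − 268 gives 5.5p = 423.5, so p* = $77 and q* = 40.
With the tax collected from consumers, demand (in seller-price terms) shifts: qd = 155.5 − 1.5(p + 16.5).
Solving gives q = 22 with consumers paying $89 and sellers receiving $72.5 (the $16.5 wedge).
Burden on consumers: $12; on sellers: $4.5. (They sum to $16.5.)
The less price-elastic side of the market bears the larger share of a per-unit tax.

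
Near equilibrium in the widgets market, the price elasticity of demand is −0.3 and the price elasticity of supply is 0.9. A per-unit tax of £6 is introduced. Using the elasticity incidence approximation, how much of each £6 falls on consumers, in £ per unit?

Consumers bear ≈ £4.5 per unit.

Incidence ratio: consumers' share ≈ εs / (εs + |εd|) = 0.9 / (0.9 + 0.3) = 0.75.
So consumers bear ≈ 0.75 × £6 = £4.5; suppliers bear £1.5.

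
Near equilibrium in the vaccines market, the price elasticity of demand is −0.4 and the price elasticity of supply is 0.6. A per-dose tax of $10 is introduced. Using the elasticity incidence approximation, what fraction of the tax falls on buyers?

Buyers' share ≈ 0.6.

Incidence ratio: buyers' share ≈ εs / (εs + |εd|) = 0.6 / (0.6 + 0.4) = 0.6.
Supply is the more elastic side, so buyers bear the larger share.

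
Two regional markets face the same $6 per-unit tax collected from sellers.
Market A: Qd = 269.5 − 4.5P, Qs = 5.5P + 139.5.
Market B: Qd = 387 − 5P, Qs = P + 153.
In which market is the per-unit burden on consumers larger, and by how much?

Market A, by $2.3.

Market A: pre-tax P* = $13, Q* = 211; post-tax Q = 196.15; per-unit burden on consumers = $3.3.
Market B: pre-tax P* = $39, Q* = 192; post-tax Q = 187; per-unit burden on consumers = $1.
Difference: $3.3 vs $1 → market A is larger by $2.3.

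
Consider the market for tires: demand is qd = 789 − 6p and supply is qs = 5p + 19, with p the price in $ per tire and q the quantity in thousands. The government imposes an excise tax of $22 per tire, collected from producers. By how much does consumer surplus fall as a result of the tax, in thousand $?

Consumer surplus falls by $3390 thousand.

Without the tax, 789 − 6p = 5p + 19 gives 11p = 770, so p* = $70 and q* = 369.
With the tax collected from producers, supply shifts: qs = 5(p − 22) + 19.
New equilibrium: consumers pay $80, producers receive $58, q = 309. (Wedge: pb − ps = 22.)
ΔCS is the trapezoid between Q = 309 and Q = 369 of height $10: ½ · (369 + 309) · 10 = $3390.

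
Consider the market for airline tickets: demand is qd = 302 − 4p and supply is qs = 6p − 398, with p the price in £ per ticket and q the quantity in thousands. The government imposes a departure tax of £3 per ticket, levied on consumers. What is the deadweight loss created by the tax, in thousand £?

Without the tax, 302 − 4p = 6p − 398 gives 10p = 700, so p* = £70 and q* = 22.
With the tax collected from consumers, demand (in seller-price terms) shifts: qd = 302 − 4(p + 3).
Solving gives q = 14.8 with consumers paying £71.8 and suppliers receiving £68.8 (the £3 wedge).
Quantity falls by |ΔQ| = |22 − 14.8| = 7.2.
DWL = ½ · t · |ΔQ| = ½ · 3 · 7.2 = £10.8.

Deadweight loss = £10.8 thousand.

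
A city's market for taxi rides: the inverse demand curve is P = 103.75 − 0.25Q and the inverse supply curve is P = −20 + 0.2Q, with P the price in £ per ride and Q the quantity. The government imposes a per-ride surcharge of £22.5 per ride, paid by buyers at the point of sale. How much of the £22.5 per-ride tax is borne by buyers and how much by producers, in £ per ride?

Buyers bear £12.5 per ride; producers bear £10 per ride.

Rewrite in direct form: Qd = 415 − 4P and Qs = 5P + 100.
Before the tax: set 415 − 4P = 5P + 100 → P* = £35, Q* = 275.
With the tax collected from buyers, demand (in seller-price terms) shifts: Qd = 415 − 4(P + 22.5).
New equilibrium: buyers pay £47.5, producers receive £25, Q = 225. (Wedge: Pb − Ps = 22.5.)
Burden on buyers: £12.5; on producers: £10. (They sum to £22.5.)
The less price-elastic side of the market bears the larger share of a per-unit tax.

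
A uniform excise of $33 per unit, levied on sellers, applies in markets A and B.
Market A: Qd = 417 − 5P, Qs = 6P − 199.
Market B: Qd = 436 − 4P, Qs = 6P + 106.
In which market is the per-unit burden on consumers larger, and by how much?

Market A: pre-tax P* = $56, Q* = 137; post-tax Q = 47; per-unit burden on consumers = $18.
Market B: pre-tax P* = $33, Q* = 304; post-tax Q = 224.8; per-unit burden on consumers = $19.8.
Difference: $18 vs $19.8 → market B is larger by $1.8.

Market B, by $1.8.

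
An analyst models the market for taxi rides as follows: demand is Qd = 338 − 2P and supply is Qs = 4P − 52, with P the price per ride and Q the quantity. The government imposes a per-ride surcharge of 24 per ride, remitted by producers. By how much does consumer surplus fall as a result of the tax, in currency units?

Consumer surplus falls by 3072.

Without the tax, 338 − 2P = 4P − 52 gives 6P = 390, so P* = 65 and Q* = 208.
With the tax collected from producers, supply shifts: Qs = 4(P − 24) − 52.
New equilibrium: buyers pay 81, producers receive 57, Q = 176. (Wedge: Pb − Ps = 24.)
ΔCS is the trapezoid between Q = 176 and Q = 208 of height 16: ½ · (208 + 176) · 16 = 3072.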